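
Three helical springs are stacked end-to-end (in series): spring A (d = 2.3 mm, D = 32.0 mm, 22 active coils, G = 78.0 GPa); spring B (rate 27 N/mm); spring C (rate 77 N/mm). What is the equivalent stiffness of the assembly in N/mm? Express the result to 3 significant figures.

k_A = Gd⁴/(8D³N_a) = (78.0×10³)(2.3⁴)/(8·32.0³·22) = 0.37848 N/mm
Series: 1/k_eq = 1/0.37848 + 1/27 + 1/77 = 2.6922; k_eq = 0.37145 N/mm

0.371 N/mm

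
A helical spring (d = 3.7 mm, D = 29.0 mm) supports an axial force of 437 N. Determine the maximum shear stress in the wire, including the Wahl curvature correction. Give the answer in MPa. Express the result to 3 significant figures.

757 MPa

Spring index C = D/d = 29.0/3.7 = 7.8378
K_W = (4C−1)/(4C−4) + 0.615/C = 30.351/27.351 + 0.0785 = 1.1881
τ₀ = 8FD/(πd³) = 8·437·29.0/(π·3.7³) = 101384/159.13 = 637.11 MPa
τ_max = K·τ₀ = 1.1881 × 637.11 = 756.98 MPa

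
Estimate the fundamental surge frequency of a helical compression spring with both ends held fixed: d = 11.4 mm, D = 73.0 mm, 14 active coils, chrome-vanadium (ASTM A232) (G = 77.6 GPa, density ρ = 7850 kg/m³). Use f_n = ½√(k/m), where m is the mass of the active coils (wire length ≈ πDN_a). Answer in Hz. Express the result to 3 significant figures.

k = Gd⁴/(8D³N_a) = (77.6×10³)(11.4⁴)/(8·73.0³·14) = 30.081 N/mm = 30081 N/m
Wire length L = πDN_a = π·73.0·14 = 3210.7 mm
m = ρ·(πd²/4)·L = 7850 × 102.07×10⁻⁶ m² × 3.2107 m = 2.5726 kg
f_n = ½√(k/m) = 0.5·√(30081/2.5726) = 0.5·√(11693) = 54.067 Hz

54.1 Hz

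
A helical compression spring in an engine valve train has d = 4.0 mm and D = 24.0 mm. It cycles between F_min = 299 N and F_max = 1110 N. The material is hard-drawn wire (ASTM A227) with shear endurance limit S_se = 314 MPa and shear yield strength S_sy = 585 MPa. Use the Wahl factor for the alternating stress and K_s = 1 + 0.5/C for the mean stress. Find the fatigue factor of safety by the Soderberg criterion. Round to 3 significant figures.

0.358

C = D/d = 24.0/4.0 = 6.0000; K_W = (4C−1)/(4C−4)+0.615/C = 1.2525; K_s = 1+0.5/C = 1.0833
F_a = (F_max−F_min)/2 = 405.5 N; F_m = (F_max+F_min)/2 = 704.5 N
τ_a = K_W·8F_aD/(πd³) = 1.2525 × 387.22 = 485 MPa
τ_m = K_s·8F_mD/(πd³) = 1.0833 × 672.75 = 728.81 MPa
Soderberg: 1/n_f = τ_a/S_se + τ_m/S_sy = 485/314 + 728.81/585 = 1.54458 + 1.24583 = 2.7904
n_f = 1/2.7904 = 0.3584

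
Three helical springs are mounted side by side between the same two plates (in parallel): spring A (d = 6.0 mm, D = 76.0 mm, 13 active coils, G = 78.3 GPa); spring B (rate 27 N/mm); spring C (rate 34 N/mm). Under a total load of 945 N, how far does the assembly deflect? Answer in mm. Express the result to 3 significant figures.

14.9 mm

k_A = Gd⁴/(8D³N_a) = (78.3×10³)(6.0⁴)/(8·76.0³·13) = 2.2228 N/mm
Parallel: k_eq = 2.2228 + 27 + 34 = 63.223 N/mm
δ = F/k_eq = 945/63.223 = 14.947 mm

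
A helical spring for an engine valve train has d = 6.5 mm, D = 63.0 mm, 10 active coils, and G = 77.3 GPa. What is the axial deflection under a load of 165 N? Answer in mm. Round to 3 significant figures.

23.9 mm

k = Gd⁴/(8D³N_a) = (77.3×10³)(6.5⁴)/(8·63.0³·10) = 6.898 N/mm
δ = F/k = 165 / 6.898 = 23.92 mm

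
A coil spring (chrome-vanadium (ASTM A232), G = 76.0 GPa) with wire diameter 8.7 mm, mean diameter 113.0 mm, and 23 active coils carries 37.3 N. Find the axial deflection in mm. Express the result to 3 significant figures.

k = Gd⁴/(8D³N_a) = (76.0×10³)(8.7⁴)/(8·113.0³·23) = 1.64 N/mm
δ = F/k = 37.3 / 1.64 = 22.744 mm

22.7 mm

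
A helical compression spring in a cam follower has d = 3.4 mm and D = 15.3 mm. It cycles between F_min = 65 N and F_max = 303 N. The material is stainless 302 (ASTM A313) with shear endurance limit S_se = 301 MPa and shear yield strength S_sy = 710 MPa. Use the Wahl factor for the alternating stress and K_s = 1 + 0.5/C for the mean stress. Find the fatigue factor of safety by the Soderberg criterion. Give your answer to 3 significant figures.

1.23

C = D/d = 15.3/3.4 = 4.5000; K_W = (4C−1)/(4C−4)+0.615/C = 1.3510; K_s = 1+0.5/C = 1.1111
F_a = (F_max−F_min)/2 = 119 N; F_m = (F_max+F_min)/2 = 184 N
τ_a = K_W·8F_aD/(πd³) = 1.3510 × 117.96 = 159.36 MPa
τ_m = K_s·8F_mD/(πd³) = 1.1111 × 182.39 = 202.66 MPa
Soderberg: 1/n_f = τ_a/S_se + τ_m/S_sy = 159.36/301 + 202.66/710 = 0.52944 + 0.28544 = 0.81488
n_f = 1/0.81488 = 1.227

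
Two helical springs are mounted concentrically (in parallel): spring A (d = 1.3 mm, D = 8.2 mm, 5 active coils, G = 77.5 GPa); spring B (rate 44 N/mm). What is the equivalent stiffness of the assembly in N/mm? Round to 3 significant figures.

54.0 N/mm

k_A = Gd⁴/(8D³N_a) = (77.5×10³)(1.3⁴)/(8·8.2³·5) = 10.036 N/mm
Parallel: k_eq = 10.036 + 44 = 54.036 N/mm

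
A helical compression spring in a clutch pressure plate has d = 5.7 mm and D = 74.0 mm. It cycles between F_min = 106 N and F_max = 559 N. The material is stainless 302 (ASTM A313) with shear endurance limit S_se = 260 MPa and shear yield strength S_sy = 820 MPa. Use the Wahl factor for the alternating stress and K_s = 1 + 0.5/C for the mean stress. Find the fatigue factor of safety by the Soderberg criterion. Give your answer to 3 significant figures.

0.708

C = D/d = 74.0/5.7 = 12.9825; K_W = (4C−1)/(4C−4)+0.615/C = 1.1100; K_s = 1+0.5/C = 1.0385
F_a = (F_max−F_min)/2 = 226.5 N; F_m = (F_max+F_min)/2 = 332.5 N
τ_a = K_W·8F_aD/(πd³) = 1.1100 × 230.47 = 255.81 MPa
τ_m = K_s·8F_mD/(πd³) = 1.0385 × 338.33 = 351.36 MPa
Soderberg: 1/n_f = τ_a/S_se + τ_m/S_sy = 255.81/260 + 351.36/820 = 0.98390 + 0.42849 = 1.4124
n_f = 1/1.4124 = 0.708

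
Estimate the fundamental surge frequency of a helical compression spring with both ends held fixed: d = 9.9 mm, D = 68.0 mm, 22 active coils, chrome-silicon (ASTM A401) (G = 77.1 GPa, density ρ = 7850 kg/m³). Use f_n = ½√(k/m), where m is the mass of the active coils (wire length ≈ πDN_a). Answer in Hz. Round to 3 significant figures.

k = Gd⁴/(8D³N_a) = (77.1×10³)(9.9⁴)/(8·68.0³·22) = 13.383 N/mm = 13383 N/m
Wire length L = πDN_a = π·68.0·22 = 4699.8 mm
m = ρ·(πd²/4)·L = 7850 × 76.977×10⁻⁶ m² × 4.6998 m = 2.84 kg
f_n = ½√(k/m) = 0.5·√(13383/2.84) = 0.5·√(4712.4) = 34.324 Hz

34.3 Hz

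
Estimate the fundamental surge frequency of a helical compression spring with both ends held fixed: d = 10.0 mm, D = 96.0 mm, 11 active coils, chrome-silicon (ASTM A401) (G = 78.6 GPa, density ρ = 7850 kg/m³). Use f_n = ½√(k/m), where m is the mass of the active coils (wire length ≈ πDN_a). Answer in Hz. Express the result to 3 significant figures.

35.1 Hz

k = Gd⁴/(8D³N_a) = (78.6×10³)(10.0⁴)/(8·96.0³·11) = 10.095 N/mm = 10095 N/m
Wire length L = πDN_a = π·96.0·11 = 3317.5 mm
m = ρ·(πd²/4)·L = 7850 × 78.54×10⁻⁶ m² × 3.3175 m = 2.0454 kg
f_n = ½√(k/m) = 0.5·√(10095/2.0454) = 0.5·√(4935.7) = 35.127 Hz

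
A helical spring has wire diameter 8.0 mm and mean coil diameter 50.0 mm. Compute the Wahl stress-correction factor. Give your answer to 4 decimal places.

1.2413

C = D/d = 50.0/8.0 = 6.2500
K_W = (4C−1)/(4C−4) + 0.615/C = 24.000/21.000 + 0.0984 = 1.2413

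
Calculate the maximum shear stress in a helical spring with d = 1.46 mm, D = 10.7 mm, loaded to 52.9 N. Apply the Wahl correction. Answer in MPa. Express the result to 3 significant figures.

557 MPa

Spring index C = D/d = 10.7/1.46 = 7.3288
K_W = (4C−1)/(4C−4) + 0.615/C = 28.315/25.315 + 0.0839 = 1.2024
τ₀ = 8FD/(πd³) = 8·52.9·10.7/(π·1.46³) = 4528.24/9.7771 = 463.15 MPa
τ_max = K·τ₀ = 1.2024 × 463.15 = 556.9 MPa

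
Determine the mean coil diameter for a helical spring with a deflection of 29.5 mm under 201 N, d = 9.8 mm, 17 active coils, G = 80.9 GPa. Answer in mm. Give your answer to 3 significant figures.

93.0 mm

Required rate k = F/δ = 201/29.5 = 6.8136 N/mm
D = (Gd⁴/(8N_a·k))^(1/3) = (80.9×10³·9.8⁴/(8·17·6.8136))^(1/3)
  = (805267)^(1/3) = 93.0351 mm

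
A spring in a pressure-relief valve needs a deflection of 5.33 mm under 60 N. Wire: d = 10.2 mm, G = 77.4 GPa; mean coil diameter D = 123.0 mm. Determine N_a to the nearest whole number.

5

Required rate k = F/δ = 60/5.33 = 11.257 N/mm
N_a = Gd⁴/(8D³k) = (77.4×10³ × 10.2⁴)/(8 × 123.0³ × 11.257)
    = 8.37802e+08 / 1.67583e+08 = 4.999 → 5 coils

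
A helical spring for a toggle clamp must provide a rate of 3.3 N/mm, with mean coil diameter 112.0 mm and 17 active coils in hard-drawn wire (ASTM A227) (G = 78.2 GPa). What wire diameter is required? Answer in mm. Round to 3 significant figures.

d = (8D³N_a·k / G)^(1/4) = (8·112.0³·17·3.3 / (78.2×10³))^0.25
  = (8063.1)^0.25 = 9.4760 mm

9.48 mm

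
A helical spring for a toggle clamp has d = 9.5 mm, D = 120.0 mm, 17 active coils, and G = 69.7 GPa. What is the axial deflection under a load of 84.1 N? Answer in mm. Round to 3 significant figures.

k = Gd⁴/(8D³N_a) = (69.7×10³)(9.5⁴)/(8·120.0³·17) = 2.4157 N/mm
δ = F/k = 84.1 / 2.4157 = 34.814 mm

34.8 mm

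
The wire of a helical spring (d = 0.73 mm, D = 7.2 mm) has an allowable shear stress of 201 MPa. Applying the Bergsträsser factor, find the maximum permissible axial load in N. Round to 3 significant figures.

C = D/d = 7.2/0.73 = 9.8630
K_B = (4C+2)/(4C−3) = 41.452/36.452 = 1.1372
τ_max = K·8FD/(πd³) → F_max = τ_allow·πd³/(8DK)
F_max = 201·π·0.73³/(8·7.2·1.1372) = 245.65/65.501 = 3.7503 N

3.75 N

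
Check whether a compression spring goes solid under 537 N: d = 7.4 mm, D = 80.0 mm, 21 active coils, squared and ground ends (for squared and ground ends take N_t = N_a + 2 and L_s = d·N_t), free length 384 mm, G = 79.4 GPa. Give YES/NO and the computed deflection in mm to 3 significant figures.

NO, δ = 194 mm

k = Gd⁴/(8D³N_a) = (79.4×10³)(7.4⁴)/(8·80.0³·21) = 2.768 N/mm
N_t = 23; L_s = 7.4·23 = 170.2 mm; δ_solid = L₀ − L_s = 384 − 170.2 = 213.8 mm
δ = F/k = 537/2.768 = 194 mm
δ < δ_solid → spring does not go solid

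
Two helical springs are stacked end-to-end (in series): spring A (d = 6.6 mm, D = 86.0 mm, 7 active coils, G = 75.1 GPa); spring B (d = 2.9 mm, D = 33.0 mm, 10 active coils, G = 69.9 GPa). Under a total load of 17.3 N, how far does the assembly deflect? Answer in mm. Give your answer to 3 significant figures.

14.4 mm

k_A = Gd⁴/(8D³N_a) = (75.1×10³)(6.6⁴)/(8·86.0³·7) = 4.0007 N/mm
k_B = Gd⁴/(8D³N_a) = (69.9×10³)(2.9⁴)/(8·33.0³·10) = 1.7196 N/mm
Series: 1/k_eq = 1/4.0007 + 1/1.7196 = 0.83148; k_eq = 1.2027 N/mm
δ = F/k_eq = 17.3/1.2027 = 14.385 mm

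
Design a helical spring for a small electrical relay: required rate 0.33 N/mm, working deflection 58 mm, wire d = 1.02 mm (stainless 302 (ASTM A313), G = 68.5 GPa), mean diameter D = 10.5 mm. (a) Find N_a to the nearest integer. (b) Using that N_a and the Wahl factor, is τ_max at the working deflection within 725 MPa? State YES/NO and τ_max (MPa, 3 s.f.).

N_a = Gd⁴/(8D³k) = (68.5×10³)(1.02⁴)/(8·10.5³·0.33) = 24.26 → N_a = 24
Actual rate k = Gd⁴/(8D³·24) = 0.3336 N/mm
Working load F = kδ = 0.3336·58 = 19.349 N
C = 10.5/1.02 = 10.2941; K_W = (4C−1)/(4C−4)+0.615/C = 1.1404
τ_max = K_W·8FD/(πd³) = 1.1404·487.5 = 555.97 MPa
τ_max ≤ 725 MPa → acceptable

(a) 24 coils; (b) YES, τ_max = 556 MPa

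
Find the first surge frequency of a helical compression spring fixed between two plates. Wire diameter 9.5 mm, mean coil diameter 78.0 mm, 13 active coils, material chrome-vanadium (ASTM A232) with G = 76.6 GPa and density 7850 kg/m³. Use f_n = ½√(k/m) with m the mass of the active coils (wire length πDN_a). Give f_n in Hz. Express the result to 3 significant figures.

42.2 Hz

k = Gd⁴/(8D³N_a) = (76.6×10³)(9.5⁴)/(8·78.0³·13) = 12.642 N/mm = 12642 N/m
Wire length L = πDN_a = π·78.0·13 = 3185.6 mm
m = ρ·(πd²/4)·L = 7850 × 70.882×10⁻⁶ m² × 3.1856 m = 1.7725 kg
f_n = ½√(k/m) = 0.5·√(12642/1.7725) = 0.5·√(7132) = 42.226 Hz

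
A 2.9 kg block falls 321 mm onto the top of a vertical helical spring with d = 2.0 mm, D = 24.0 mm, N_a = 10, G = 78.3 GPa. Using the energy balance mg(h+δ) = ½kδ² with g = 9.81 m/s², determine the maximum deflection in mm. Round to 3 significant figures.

155 mm

k = Gd⁴/(8D³N_a) = (78.3×10³)(2.0⁴)/(8·24.0³·10) = 1.1328 N/mm
W = mg = 2.9 × 9.81 = 28.449 N
½kδ² − Wδ − Wh = 0 → δ = (W + √(W² + 2kWh))/k
δ = (28.449 + √(809.35 + 20690))/1.1328 = (28.449 + 146.63)/1.1328 = 154.55 mm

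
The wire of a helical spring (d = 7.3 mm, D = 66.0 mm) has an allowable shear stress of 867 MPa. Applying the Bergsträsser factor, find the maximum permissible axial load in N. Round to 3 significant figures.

1740 N

C = D/d = 66.0/7.3 = 9.0411
K_B = (4C+2)/(4C−3) = 38.164/33.164 = 1.1508
τ_max = K·8FD/(πd³) → F_max = τ_allow·πd³/(8DK)
F_max = 867·π·7.3³/(8·66.0·1.1508) = 1.0596e+06/607.6 = 1743.9 N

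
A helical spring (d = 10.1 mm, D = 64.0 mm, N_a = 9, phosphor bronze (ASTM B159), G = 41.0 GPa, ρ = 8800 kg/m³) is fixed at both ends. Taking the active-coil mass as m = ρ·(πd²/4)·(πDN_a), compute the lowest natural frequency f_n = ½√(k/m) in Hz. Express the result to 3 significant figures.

66.6 Hz

k = Gd⁴/(8D³N_a) = (41.0×10³)(10.1⁴)/(8·64.0³·9) = 22.605 N/mm = 22605 N/m
Wire length L = πDN_a = π·64.0·9 = 1809.6 mm
m = ρ·(πd²/4)·L = 8800 × 80.118×10⁻⁶ m² × 1.8096 m = 1.2758 kg
f_n = ½√(k/m) = 0.5·√(22605/1.2758) = 0.5·√(17718) = 66.554 Hz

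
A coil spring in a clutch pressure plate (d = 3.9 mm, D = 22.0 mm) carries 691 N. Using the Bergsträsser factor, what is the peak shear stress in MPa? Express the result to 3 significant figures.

Spring index C = D/d = 22.0/3.9 = 5.6410
K_B = (4C+2)/(4C−3) = 24.564/19.564 = 1.2556
τ₀ = 8FD/(πd³) = 8·691·22.0/(π·3.9³) = 121616/186.36 = 652.6 MPa
τ_max = K·τ₀ = 1.2556 × 652.6 = 819.38 MPa

819 MPa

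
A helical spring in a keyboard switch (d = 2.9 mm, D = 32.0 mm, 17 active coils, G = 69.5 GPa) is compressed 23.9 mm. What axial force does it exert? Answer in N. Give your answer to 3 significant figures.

k = Gd⁴/(8D³N_a) = (69.5×10³)(2.9⁴)/(8·32.0³·17) = 1.103 N/mm
F = k·δ = 1.103 × 23.9 = 26.362 N

26.4 N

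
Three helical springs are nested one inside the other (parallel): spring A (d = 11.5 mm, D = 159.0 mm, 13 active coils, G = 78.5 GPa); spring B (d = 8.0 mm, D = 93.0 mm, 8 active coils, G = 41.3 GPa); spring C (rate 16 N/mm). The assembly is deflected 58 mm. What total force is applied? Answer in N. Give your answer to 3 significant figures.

1310 N

k_A = Gd⁴/(8D³N_a) = (78.5×10³)(11.5⁴)/(8·159.0³·13) = 3.2843 N/mm
k_B = Gd⁴/(8D³N_a) = (41.3×10³)(8.0⁴)/(8·93.0³·8) = 3.2861 N/mm
Parallel: k_eq = 3.2843 + 3.2861 + 16 = 22.57 N/mm
F = k_eq·δ = 22.57·58 = 1309.1 N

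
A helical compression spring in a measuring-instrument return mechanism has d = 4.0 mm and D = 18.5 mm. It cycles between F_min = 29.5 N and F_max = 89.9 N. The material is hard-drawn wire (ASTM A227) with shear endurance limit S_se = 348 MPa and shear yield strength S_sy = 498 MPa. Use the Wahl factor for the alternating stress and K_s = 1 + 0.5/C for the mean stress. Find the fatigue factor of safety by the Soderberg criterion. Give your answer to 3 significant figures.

5.45

C = D/d = 18.5/4.0 = 4.6250; K_W = (4C−1)/(4C−4)+0.615/C = 1.3399; K_s = 1+0.5/C = 1.1081
F_a = (F_max−F_min)/2 = 30.2 N; F_m = (F_max+F_min)/2 = 59.7 N
τ_a = K_W·8F_aD/(πd³) = 1.3399 × 22.23 = 29.785 MPa
τ_m = K_s·8F_mD/(πd³) = 1.1081 × 43.945 = 48.695 MPa
Soderberg: 1/n_f = τ_a/S_se + τ_m/S_sy = 29.785/348 + 48.695/498 = 0.08559 + 0.09778 = 0.18337
n_f = 1/0.18337 = 5.453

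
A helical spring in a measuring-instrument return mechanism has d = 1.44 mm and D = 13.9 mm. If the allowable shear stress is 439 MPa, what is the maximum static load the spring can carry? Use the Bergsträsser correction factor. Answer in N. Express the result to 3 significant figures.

32.5 N

C = D/d = 13.9/1.44 = 9.6528
K_B = (4C+2)/(4C−3) = 40.611/35.611 = 1.1404
τ_max = K·8FD/(πd³) → F_max = τ_allow·πd³/(8DK)
F_max = 439·π·1.44³/(8·13.9·1.1404) = 4118.1/126.81 = 32.474 N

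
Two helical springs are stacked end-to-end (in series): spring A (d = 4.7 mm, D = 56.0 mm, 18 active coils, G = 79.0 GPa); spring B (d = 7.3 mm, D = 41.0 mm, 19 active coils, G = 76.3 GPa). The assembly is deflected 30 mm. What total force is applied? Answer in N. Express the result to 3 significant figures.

42.6 N

k_A = Gd⁴/(8D³N_a) = (79.0×10³)(4.7⁴)/(8·56.0³·18) = 1.5244 N/mm
k_B = Gd⁴/(8D³N_a) = (76.3×10³)(7.3⁴)/(8·41.0³·19) = 20.683 N/mm
Series: 1/k_eq = 1/1.5244 + 1/20.683 = 0.70435; k_eq = 1.4197 N/mm
F = k_eq·δ = 1.4197·30 = 42.592 N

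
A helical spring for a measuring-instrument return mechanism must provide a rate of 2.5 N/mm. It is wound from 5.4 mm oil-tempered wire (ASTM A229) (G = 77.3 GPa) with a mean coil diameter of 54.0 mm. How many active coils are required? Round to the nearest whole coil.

21

N_a = Gd⁴/(8D³k) = (77.3×10³ × 5.4⁴)/(8 × 54.0³ × 2.5)
    = 6.57286e+07 / 3.14928e+06 = 20.87 → 21 coils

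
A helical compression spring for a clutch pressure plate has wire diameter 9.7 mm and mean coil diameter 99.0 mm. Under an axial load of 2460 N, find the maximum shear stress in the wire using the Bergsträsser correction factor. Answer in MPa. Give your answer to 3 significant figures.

Spring index C = D/d = 99.0/9.7 = 10.2062
K_B = (4C+2)/(4C−3) = 42.825/37.825 = 1.1322
τ₀ = 8FD/(πd³) = 8·2460·99.0/(π·9.7³) = 1.94832e+06/2867.2 = 679.51 MPa
τ_max = K·τ₀ = 1.1322 × 679.51 = 769.33 MPa

769 MPa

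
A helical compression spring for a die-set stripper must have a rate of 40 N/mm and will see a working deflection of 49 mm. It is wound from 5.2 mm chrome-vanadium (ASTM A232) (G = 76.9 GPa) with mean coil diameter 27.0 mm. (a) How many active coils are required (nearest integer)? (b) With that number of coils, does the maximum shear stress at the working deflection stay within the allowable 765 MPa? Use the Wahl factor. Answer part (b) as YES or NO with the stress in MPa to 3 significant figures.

(a) 9 coils; (b) NO, τ_max = 1230 MPa

N_a = Gd⁴/(8D³k) = (76.9×10³)(5.2⁴)/(8·27.0³·40) = 8.927 → N_a = 9
Actual rate k = Gd⁴/(8D³·9) = 39.675 N/mm
Working load F = kδ = 39.675·49 = 1944.1 N
C = 27.0/5.2 = 5.1923; K_W = (4C−1)/(4C−4)+0.615/C = 1.2973
τ_max = K_W·8FD/(πd³) = 1.2973·950.62 = 1233.3 MPa
τ_max > 765 MPa → exceeds allowable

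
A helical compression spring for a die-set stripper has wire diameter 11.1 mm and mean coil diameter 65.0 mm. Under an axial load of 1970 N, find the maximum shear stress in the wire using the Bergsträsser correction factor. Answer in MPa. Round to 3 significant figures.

Spring index C = D/d = 65.0/11.1 = 5.8559
K_B = (4C+2)/(4C−3) = 25.423/20.423 = 1.2448
τ₀ = 8FD/(πd³) = 8·1970·65.0/(π·11.1³) = 1.0244e+06/4296.5 = 238.42 MPa
τ_max = K·τ₀ = 1.2448 × 238.42 = 296.79 MPa

297 MPa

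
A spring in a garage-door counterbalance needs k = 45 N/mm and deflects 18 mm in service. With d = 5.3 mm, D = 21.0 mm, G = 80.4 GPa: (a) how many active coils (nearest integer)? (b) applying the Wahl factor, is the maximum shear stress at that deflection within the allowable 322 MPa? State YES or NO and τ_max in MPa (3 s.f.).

N_a = Gd⁴/(8D³k) = (80.4×10³)(5.3⁴)/(8·21.0³·45) = 19.03 → N_a = 19
Actual rate k = Gd⁴/(8D³·19) = 45.067 N/mm
Working load F = kδ = 45.067·18 = 811.2 N
C = 21.0/5.3 = 3.9623; K_W = (4C−1)/(4C−4)+0.615/C = 1.4084
τ_max = K_W·8FD/(πd³) = 1.4084·291.38 = 410.38 MPa
τ_max > 322 MPa → exceeds allowable

(a) 19 coils; (b) NO, τ_max = 410 MPa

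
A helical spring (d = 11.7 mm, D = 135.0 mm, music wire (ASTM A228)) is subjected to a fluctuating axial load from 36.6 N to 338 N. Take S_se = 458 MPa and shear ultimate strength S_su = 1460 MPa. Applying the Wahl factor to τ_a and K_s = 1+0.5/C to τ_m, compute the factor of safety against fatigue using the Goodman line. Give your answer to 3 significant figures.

9.25

C = D/d = 135.0/11.7 = 11.5385; K_W = (4C−1)/(4C−4)+0.615/C = 1.1245; K_s = 1+0.5/C = 1.0433
F_a = (F_max−F_min)/2 = 150.7 N; F_m = (F_max+F_min)/2 = 187.3 N
τ_a = K_W·8F_aD/(πd³) = 1.1245 × 32.347 = 36.373 MPa
τ_m = K_s·8F_mD/(πd³) = 1.0433 × 40.203 = 41.945 MPa
Goodman: 1/n_f = τ_a/S_se + τ_m/S_su = 36.373/458 + 41.945/1460 = 0.07942 + 0.02873 = 0.10815
n_f = 1/0.10815 = 9.247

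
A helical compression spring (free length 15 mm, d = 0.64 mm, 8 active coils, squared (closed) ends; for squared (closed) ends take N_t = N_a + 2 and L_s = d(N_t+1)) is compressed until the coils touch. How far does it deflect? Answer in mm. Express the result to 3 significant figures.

N_t = 10; L_s = 0.64·11 = 7.04 mm
δ_solid = L₀ − L_s = 15 − 7.04 = 7.96 mm

7.96 mm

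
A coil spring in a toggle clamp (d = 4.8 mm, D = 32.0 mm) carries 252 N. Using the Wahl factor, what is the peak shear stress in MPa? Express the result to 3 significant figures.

227 MPa

Spring index C = D/d = 32.0/4.8 = 6.6667
K_W = (4C−1)/(4C−4) + 0.615/C = 25.667/22.667 + 0.0922 = 1.2246
τ₀ = 8FD/(πd³) = 8·252·32.0/(π·4.8³) = 64512/347.44 = 185.68 MPa
τ_max = K·τ₀ = 1.2246 × 185.68 = 227.39 MPa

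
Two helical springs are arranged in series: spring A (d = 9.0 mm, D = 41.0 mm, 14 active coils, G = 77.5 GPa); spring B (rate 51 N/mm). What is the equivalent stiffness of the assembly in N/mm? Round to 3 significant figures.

28.7 N/mm

k_A = Gd⁴/(8D³N_a) = (77.5×10³)(9.0⁴)/(8·41.0³·14) = 65.872 N/mm
Series: 1/k_eq = 1/65.872 + 1/51 = 0.034789; k_eq = 28.745 N/mm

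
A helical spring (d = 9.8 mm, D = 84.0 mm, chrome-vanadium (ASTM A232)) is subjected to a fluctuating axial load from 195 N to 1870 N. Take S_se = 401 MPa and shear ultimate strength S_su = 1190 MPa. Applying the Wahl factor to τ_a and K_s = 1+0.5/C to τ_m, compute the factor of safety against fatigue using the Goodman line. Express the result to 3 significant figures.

C = D/d = 84.0/9.8 = 8.5714; K_W = (4C−1)/(4C−4)+0.615/C = 1.1708; K_s = 1+0.5/C = 1.0583
F_a = (F_max−F_min)/2 = 837.5 N; F_m = (F_max+F_min)/2 = 1032.5 N
τ_a = K_W·8F_aD/(πd³) = 1.1708 × 190.34 = 222.85 MPa
τ_m = K_s·8F_mD/(πd³) = 1.0583 × 234.66 = 248.34 MPa
Goodman: 1/n_f = τ_a/S_se + τ_m/S_su = 222.85/401 + 248.34/1190 = 0.55573 + 0.20869 = 0.76443
n_f = 1/0.76443 = 1.308

1.31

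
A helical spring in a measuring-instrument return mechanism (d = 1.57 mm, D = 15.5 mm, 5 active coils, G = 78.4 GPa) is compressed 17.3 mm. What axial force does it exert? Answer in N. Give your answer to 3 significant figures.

55.3 N

k = Gd⁴/(8D³N_a) = (78.4×10³)(1.57⁴)/(8·15.5³·5) = 3.1979 N/mm
F = k·δ = 3.1979 × 17.3 = 55.323 N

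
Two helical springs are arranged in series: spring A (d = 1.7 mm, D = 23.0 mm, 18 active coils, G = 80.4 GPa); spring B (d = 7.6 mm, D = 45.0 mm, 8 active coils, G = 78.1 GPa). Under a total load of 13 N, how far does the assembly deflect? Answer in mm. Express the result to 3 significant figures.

k_A = Gd⁴/(8D³N_a) = (80.4×10³)(1.7⁴)/(8·23.0³·18) = 0.38327 N/mm
k_B = Gd⁴/(8D³N_a) = (78.1×10³)(7.6⁴)/(8·45.0³·8) = 44.677 N/mm
Series: 1/k_eq = 1/0.38327 + 1/44.677 = 2.6315; k_eq = 0.38001 N/mm
δ = F/k_eq = 13/0.38001 = 34.21 mm

34.2 mm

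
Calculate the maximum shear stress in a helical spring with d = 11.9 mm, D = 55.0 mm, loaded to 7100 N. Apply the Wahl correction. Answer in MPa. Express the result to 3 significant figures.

Spring index C = D/d = 55.0/11.9 = 4.6218
K_W = (4C−1)/(4C−4) + 0.615/C = 17.487/14.487 + 0.1331 = 1.3401
τ₀ = 8FD/(πd³) = 8·7100·55.0/(π·11.9³) = 3.124e+06/5294.1 = 590.09 MPa
τ_max = K·τ₀ = 1.3401 × 590.09 = 790.81 MPa

791 MPa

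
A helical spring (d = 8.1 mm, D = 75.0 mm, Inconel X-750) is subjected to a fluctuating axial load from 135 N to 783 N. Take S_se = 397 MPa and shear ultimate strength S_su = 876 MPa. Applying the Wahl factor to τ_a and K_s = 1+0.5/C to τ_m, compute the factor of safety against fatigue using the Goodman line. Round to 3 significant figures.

1.86

C = D/d = 75.0/8.1 = 9.2593; K_W = (4C−1)/(4C−4)+0.615/C = 1.1572; K_s = 1+0.5/C = 1.0540
F_a = (F_max−F_min)/2 = 324 N; F_m = (F_max+F_min)/2 = 459 N
τ_a = K_W·8F_aD/(πd³) = 1.1572 × 116.44 = 134.74 MPa
τ_m = K_s·8F_mD/(πd³) = 1.0540 × 164.95 = 173.86 MPa
Goodman: 1/n_f = τ_a/S_se + τ_m/S_su = 134.74/397 + 173.86/876 = 0.33941 + 0.19847 = 0.53788
n_f = 1/0.53788 = 1.859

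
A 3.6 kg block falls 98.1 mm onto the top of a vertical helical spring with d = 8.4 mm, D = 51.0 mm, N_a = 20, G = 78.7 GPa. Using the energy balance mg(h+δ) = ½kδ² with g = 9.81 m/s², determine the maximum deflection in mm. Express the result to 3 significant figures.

21.4 mm

k = Gd⁴/(8D³N_a) = (78.7×10³)(8.4⁴)/(8·51.0³·20) = 18.461 N/mm
W = mg = 3.6 × 9.81 = 35.316 N
½kδ² − Wδ − Wh = 0 → δ = (W + √(W² + 2kWh))/k
δ = (35.316 + √(1247.2 + 127918))/18.461 = (35.316 + 359.4)/18.461 = 21.381 mm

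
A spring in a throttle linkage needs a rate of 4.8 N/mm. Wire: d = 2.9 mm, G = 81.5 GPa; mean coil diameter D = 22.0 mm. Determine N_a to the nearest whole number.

N_a = Gd⁴/(8D³k) = (81.5×10³ × 2.9⁴)/(8 × 22.0³ × 4.8)
    = 5.76434e+06 / 408883 = 14.1 → 14 coils

14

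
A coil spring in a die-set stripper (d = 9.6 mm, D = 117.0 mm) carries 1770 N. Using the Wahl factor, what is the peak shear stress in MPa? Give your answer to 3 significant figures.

Spring index C = D/d = 117.0/9.6 = 12.1875
K_W = (4C−1)/(4C−4) + 0.615/C = 47.750/44.750 + 0.0505 = 1.1175
τ₀ = 8FD/(πd³) = 8·1770·117.0/(π·9.6³) = 1.65672e+06/2779.5 = 596.05 MPa
τ_max = K·τ₀ = 1.1175 × 596.05 = 666.09 MPa

666 MPa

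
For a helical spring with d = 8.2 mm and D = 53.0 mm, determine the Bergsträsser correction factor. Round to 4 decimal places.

C = D/d = 53.0/8.2 = 6.4634
K_B = (4C+2)/(4C−3) = 27.854/22.854 = 1.2188

1.2188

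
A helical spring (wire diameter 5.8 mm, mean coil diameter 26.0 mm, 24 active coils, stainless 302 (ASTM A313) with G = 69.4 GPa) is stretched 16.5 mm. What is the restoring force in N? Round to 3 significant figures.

k = Gd⁴/(8D³N_a) = (69.4×10³)(5.8⁴)/(8·26.0³·24) = 23.273 N/mm
F = k·δ = 23.273 × 16.5 = 384 N

384 N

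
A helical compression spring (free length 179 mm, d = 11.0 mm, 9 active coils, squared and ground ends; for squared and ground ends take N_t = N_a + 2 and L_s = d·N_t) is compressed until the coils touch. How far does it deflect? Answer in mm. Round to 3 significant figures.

58.0 mm

N_t = 11; L_s = 11.0·11 = 121 mm
δ_solid = L₀ − L_s = 179 − 121 = 58 mm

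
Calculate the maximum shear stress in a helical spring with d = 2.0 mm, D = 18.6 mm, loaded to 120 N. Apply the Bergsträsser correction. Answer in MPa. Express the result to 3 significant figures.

814 MPa

Spring index C = D/d = 18.6/2.0 = 9.3000
K_B = (4C+2)/(4C−3) = 39.200/34.200 = 1.1462
τ₀ = 8FD/(πd³) = 8·120·18.6/(π·2.0³) = 17856/25.133 = 710.47 MPa
τ_max = K·τ₀ = 1.1462 × 710.47 = 814.34 MPa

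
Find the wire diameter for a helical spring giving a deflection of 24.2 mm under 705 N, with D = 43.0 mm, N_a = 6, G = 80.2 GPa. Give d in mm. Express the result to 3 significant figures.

6.10 mm

Required rate k = F/δ = 705/24.2 = 29.132 N/mm
d = (8D³N_a·k / G)^(1/4) = (8·43.0³·6·29.132 / (80.2×10³))^0.25
  = (1386.3)^0.25 = 6.1018 mm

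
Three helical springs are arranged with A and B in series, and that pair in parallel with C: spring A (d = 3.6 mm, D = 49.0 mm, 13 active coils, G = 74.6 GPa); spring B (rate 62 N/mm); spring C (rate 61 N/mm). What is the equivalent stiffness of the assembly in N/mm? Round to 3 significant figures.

k_A = Gd⁴/(8D³N_a) = (74.6×10³)(3.6⁴)/(8·49.0³·13) = 1.0241 N/mm
Springs A,B series: k_AB = 1/(1/1.0241+1/62) = 1.0074 N/mm; parallel with C: k_eq = 1.0074+61 = 62.007 N/mm

62.0 N/mm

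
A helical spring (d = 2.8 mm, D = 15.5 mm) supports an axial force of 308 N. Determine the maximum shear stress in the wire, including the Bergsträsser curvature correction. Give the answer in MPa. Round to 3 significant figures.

698 MPa

Spring index C = D/d = 15.5/2.8 = 5.5357
K_B = (4C+2)/(4C−3) = 24.143/19.143 = 1.2612
τ₀ = 8FD/(πd³) = 8·308·15.5/(π·2.8³) = 38192/68.964 = 553.79 MPa
τ_max = K·τ₀ = 1.2612 × 553.79 = 698.44 MPa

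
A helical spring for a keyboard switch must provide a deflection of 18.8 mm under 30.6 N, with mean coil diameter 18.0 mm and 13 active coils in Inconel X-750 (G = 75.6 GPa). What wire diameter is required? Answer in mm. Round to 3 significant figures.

Required rate k = F/δ = 30.6/18.8 = 1.6277 N/mm
d = (8D³N_a·k / G)^(1/4) = (8·18.0³·13·1.6277 / (75.6×10³))^0.25
  = (13.058)^0.25 = 1.9010 mm

1.90 mm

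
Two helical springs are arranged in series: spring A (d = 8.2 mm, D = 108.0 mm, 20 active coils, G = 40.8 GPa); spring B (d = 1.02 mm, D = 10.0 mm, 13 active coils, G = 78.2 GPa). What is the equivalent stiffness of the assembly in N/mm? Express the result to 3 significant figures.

0.431 N/mm

k_A = Gd⁴/(8D³N_a) = (40.8×10³)(8.2⁴)/(8·108.0³·20) = 0.91522 N/mm
k_B = Gd⁴/(8D³N_a) = (78.2×10³)(1.02⁴)/(8·10.0³·13) = 0.81391 N/mm
Series: 1/k_eq = 1/0.91522 + 1/0.81391 = 2.3213; k_eq = 0.4308 N/mm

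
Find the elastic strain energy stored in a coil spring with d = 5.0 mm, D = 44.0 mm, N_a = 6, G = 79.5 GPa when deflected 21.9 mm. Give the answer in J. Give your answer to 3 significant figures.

2.91 J

k = Gd⁴/(8D³N_a) = (79.5×10³)(5.0⁴)/(8·44.0³·6) = 12.152 N/mm
U = ½kδ² = 0.5 × 12.152 × 21.9² = 2914.1 N·mm = 2.9141 J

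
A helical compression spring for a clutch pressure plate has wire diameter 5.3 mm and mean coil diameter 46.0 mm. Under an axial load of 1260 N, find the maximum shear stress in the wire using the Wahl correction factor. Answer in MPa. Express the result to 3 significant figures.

Spring index C = D/d = 46.0/5.3 = 8.6792
K_W = (4C−1)/(4C−4) + 0.615/C = 33.717/30.717 + 0.0709 = 1.1685
τ₀ = 8FD/(πd³) = 8·1260·46.0/(π·5.3³) = 463680/467.71 = 991.38 MPa
τ_max = K·τ₀ = 1.1685 × 991.38 = 1158.5 MPa

1160 MPa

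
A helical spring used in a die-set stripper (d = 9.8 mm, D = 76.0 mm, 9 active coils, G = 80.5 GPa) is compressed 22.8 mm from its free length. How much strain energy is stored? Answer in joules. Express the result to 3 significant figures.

6.11 J

k = Gd⁴/(8D³N_a) = (80.5×10³)(9.8⁴)/(8·76.0³·9) = 23.492 N/mm
U = ½kδ² = 0.5 × 23.492 × 22.8² = 6106.1 N·mm = 6.1061 J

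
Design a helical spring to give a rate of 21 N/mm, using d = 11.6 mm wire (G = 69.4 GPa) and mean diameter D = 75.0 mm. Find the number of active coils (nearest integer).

N_a = Gd⁴/(8D³k) = (69.4×10³ × 11.6⁴)/(8 × 75.0³ × 21)
    = 1.25658e+09 / 7.0875e+07 = 17.73 → 18 coils

18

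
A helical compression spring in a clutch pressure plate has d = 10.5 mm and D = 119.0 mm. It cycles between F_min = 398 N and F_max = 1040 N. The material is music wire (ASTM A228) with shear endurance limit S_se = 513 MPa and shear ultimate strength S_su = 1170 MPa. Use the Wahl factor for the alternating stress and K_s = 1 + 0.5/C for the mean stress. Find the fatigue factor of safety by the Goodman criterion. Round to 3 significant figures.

2.84

C = D/d = 119.0/10.5 = 11.3333; K_W = (4C−1)/(4C−4)+0.615/C = 1.1268; K_s = 1+0.5/C = 1.0441
F_a = (F_max−F_min)/2 = 321 N; F_m = (F_max+F_min)/2 = 719 N
τ_a = K_W·8F_aD/(πd³) = 1.1268 × 84.028 = 94.687 MPa
τ_m = K_s·8F_mD/(πd³) = 1.0441 × 188.21 = 196.52 MPa
Goodman: 1/n_f = τ_a/S_se + τ_m/S_su = 94.687/513 + 196.52/1170 = 0.18457 + 0.16796 = 0.35254
n_f = 1/0.35254 = 2.837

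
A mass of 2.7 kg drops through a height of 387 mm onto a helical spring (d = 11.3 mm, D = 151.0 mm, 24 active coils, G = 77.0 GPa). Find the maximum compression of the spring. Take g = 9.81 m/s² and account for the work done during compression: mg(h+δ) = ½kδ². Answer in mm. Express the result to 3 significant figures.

119 mm

k = Gd⁴/(8D³N_a) = (77.0×10³)(11.3⁴)/(8·151.0³·24) = 1.8992 N/mm
W = mg = 2.7 × 9.81 = 26.487 N
½kδ² − Wδ − Wh = 0 → δ = (W + √(W² + 2kWh))/k
δ = (26.487 + √(701.56 + 38935.5))/1.8992 = (26.487 + 199.09)/1.8992 = 118.77 mm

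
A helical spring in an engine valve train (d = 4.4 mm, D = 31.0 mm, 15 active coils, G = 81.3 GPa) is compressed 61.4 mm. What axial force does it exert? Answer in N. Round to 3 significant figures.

k = Gd⁴/(8D³N_a) = (81.3×10³)(4.4⁴)/(8·31.0³·15) = 8.5238 N/mm
F = k·δ = 8.5238 × 61.4 = 523.36 N

523 N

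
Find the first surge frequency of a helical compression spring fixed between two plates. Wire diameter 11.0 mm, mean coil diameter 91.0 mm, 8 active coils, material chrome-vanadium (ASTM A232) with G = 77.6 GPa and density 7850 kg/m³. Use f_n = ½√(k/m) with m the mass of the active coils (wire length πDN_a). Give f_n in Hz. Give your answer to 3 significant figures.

58.8 Hz

k = Gd⁴/(8D³N_a) = (77.6×10³)(11.0⁴)/(8·91.0³·8) = 23.557 N/mm = 23557 N/m
Wire length L = πDN_a = π·91.0·8 = 2287.1 mm
m = ρ·(πd²/4)·L = 7850 × 95.033×10⁻⁶ m² × 2.2871 m = 1.7062 kg
f_n = ½√(k/m) = 0.5·√(23557/1.7062) = 0.5·√(13807) = 58.752 Hz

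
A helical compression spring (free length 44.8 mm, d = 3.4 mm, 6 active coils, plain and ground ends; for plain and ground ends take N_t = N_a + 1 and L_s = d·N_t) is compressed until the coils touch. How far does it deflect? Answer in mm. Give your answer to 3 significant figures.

21.0 mm

N_t = 7; L_s = 3.4·7 = 23.8 mm
δ_solid = L₀ − L_s = 44.8 − 23.8 = 21 mm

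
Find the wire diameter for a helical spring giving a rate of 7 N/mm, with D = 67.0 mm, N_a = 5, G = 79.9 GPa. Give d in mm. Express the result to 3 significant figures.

5.70 mm

d = (8D³N_a·k / G)^(1/4) = (8·67.0³·5·7 / (79.9×10³))^0.25
  = (1054)^0.25 = 5.6978 mm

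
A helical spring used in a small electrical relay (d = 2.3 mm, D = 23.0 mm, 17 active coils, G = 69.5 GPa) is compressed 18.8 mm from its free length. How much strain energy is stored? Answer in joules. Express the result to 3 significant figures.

0.208 J

k = Gd⁴/(8D³N_a) = (69.5×10³)(2.3⁴)/(8·23.0³·17) = 1.1754 N/mm
U = ½kδ² = 0.5 × 1.1754 × 18.8² = 207.71 N·mm = 0.20771 J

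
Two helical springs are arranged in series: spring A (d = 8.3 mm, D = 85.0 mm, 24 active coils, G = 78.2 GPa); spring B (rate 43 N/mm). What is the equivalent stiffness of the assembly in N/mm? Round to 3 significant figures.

k_A = Gd⁴/(8D³N_a) = (78.2×10³)(8.3⁴)/(8·85.0³·24) = 3.1475 N/mm
Series: 1/k_eq = 1/3.1475 + 1/43 = 0.34097; k_eq = 2.9328 N/mm

2.93 N/mm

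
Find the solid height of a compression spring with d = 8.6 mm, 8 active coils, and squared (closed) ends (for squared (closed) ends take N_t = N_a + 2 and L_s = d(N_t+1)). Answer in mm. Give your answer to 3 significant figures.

squared (closed) ends: N_t = N_a + 2 = 8 + 2 = 10
L_s = d·(N_t+1) = 8.6 × 11 = 94.6 mm

94.6 mm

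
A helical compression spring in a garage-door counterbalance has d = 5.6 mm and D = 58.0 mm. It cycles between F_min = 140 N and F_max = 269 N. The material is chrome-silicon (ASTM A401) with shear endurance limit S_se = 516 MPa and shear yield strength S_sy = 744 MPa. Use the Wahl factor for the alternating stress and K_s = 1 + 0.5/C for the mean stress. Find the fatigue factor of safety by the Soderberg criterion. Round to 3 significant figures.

C = D/d = 58.0/5.6 = 10.3571; K_W = (4C−1)/(4C−4)+0.615/C = 1.1395; K_s = 1+0.5/C = 1.0483
F_a = (F_max−F_min)/2 = 64.5 N; F_m = (F_max+F_min)/2 = 204.5 N
τ_a = K_W·8F_aD/(πd³) = 1.1395 × 54.246 = 61.814 MPa
τ_m = K_s·8F_mD/(πd³) = 1.0483 × 171.99 = 180.29 MPa
Soderberg: 1/n_f = τ_a/S_se + τ_m/S_sy = 61.814/516 + 180.29/744 = 0.11980 + 0.24233 = 0.36212
n_f = 1/0.36212 = 2.762

2.76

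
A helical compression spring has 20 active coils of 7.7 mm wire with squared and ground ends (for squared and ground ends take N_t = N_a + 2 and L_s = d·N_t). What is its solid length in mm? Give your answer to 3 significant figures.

squared and ground ends: N_t = N_a + 2 = 20 + 2 = 22
L_s = d·N_t = 7.7 × 22 = 169.4 mm

169 mm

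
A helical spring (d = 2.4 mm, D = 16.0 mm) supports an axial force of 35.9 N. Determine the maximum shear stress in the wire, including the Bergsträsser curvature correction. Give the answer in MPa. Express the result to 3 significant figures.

Spring index C = D/d = 16.0/2.4 = 6.6667
K_B = (4C+2)/(4C−3) = 28.667/23.667 = 1.2113
τ₀ = 8FD/(πd³) = 8·35.9·16.0/(π·2.4³) = 4595.2/43.429 = 105.81 MPa
τ_max = K·τ₀ = 1.2113 × 105.81 = 128.16 MPa

128 MPa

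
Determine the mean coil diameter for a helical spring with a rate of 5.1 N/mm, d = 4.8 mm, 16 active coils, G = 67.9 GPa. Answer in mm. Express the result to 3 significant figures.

D = (Gd⁴/(8N_a·k))^(1/3) = (67.9×10³·4.8⁴/(8·16·5.1))^(1/3)
  = (55214.7)^(1/3) = 38.0789 mm

38.1 mm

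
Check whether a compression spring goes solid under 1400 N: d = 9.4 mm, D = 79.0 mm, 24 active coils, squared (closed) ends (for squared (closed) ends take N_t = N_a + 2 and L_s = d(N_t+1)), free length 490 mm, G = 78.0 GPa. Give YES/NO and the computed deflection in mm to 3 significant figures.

NO, δ = 218 mm

k = Gd⁴/(8D³N_a) = (78.0×10³)(9.4⁴)/(8·79.0³·24) = 6.4331 N/mm
N_t = 26; L_s = 9.4·27 = 253.8 mm; δ_solid = L₀ − L_s = 490 − 253.8 = 236.2 mm
δ = F/k = 1400/6.4331 = 217.62 mm
δ < δ_solid → spring does not go solid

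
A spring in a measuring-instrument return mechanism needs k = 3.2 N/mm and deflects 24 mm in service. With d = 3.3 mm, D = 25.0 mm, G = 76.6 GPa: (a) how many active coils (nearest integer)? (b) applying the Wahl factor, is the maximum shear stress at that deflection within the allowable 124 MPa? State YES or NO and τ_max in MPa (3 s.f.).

N_a = Gd⁴/(8D³k) = (76.6×10³)(3.3⁴)/(8·25.0³·3.2) = 22.71 → N_a = 23
Actual rate k = Gd⁴/(8D³·23) = 3.1597 N/mm
Working load F = kδ = 3.1597·24 = 75.833 N
C = 25.0/3.3 = 7.5758; K_W = (4C−1)/(4C−4)+0.615/C = 1.1952
τ_max = K_W·8FD/(πd³) = 1.1952·134.34 = 160.56 MPa
τ_max > 124 MPa → exceeds allowable

(a) 23 coils; (b) NO, τ_max = 161 MPa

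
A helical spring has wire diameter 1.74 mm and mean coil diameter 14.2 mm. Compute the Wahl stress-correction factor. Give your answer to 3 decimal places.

C = D/d = 14.2/1.74 = 8.1609
K_W = (4C−1)/(4C−4) + 0.615/C = 31.644/28.644 + 0.0754 = 1.1801

1.180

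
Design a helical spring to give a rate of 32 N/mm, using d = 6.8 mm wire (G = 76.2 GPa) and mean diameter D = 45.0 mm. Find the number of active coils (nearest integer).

N_a = Gd⁴/(8D³k) = (76.2×10³ × 6.8⁴)/(8 × 45.0³ × 32)
    = 1.62926e+08 / 2.3328e+07 = 6.984 → 7 coils

7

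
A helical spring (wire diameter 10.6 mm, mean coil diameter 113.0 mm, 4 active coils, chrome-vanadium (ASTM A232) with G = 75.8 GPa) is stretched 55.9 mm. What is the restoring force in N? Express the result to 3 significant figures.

1160 N

k = Gd⁴/(8D³N_a) = (75.8×10³)(10.6⁴)/(8·113.0³·4) = 20.726 N/mm
F = k·δ = 20.726 × 55.9 = 1158.6 N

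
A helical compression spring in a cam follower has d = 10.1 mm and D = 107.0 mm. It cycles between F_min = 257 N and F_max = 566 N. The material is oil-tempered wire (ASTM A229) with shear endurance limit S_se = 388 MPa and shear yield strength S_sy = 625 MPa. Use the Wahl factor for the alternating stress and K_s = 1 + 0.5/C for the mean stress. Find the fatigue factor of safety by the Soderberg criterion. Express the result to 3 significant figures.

C = D/d = 107.0/10.1 = 10.5941; K_W = (4C−1)/(4C−4)+0.615/C = 1.1362; K_s = 1+0.5/C = 1.0472
F_a = (F_max−F_min)/2 = 154.5 N; F_m = (F_max+F_min)/2 = 411.5 N
τ_a = K_W·8F_aD/(πd³) = 1.1362 × 40.859 = 46.425 MPa
τ_m = K_s·8F_mD/(πd³) = 1.0472 × 108.83 = 113.96 MPa
Soderberg: 1/n_f = τ_a/S_se + τ_m/S_sy = 46.425/388 + 113.96/625 = 0.11965 + 0.18234 = 0.30199
n_f = 1/0.30199 = 3.311

3.31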